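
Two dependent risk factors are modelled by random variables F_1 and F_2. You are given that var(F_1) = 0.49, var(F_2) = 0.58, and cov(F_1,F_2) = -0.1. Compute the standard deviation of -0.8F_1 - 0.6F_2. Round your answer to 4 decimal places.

0.6530

var(-0.8F_1 - 0.6F_2) = (-0.8)²·var(F_1) + (-0.6)²·var(F_2) + 2·(-0.8)·(-0.6)·cov(F_1,F_2)
= 0.64·0.49 + 0.36·0.58 + 0.96·-0.1 = 0.4264
sd(-0.8F_1 - 0.6F_2) = √0.4264 ≈ 0.6530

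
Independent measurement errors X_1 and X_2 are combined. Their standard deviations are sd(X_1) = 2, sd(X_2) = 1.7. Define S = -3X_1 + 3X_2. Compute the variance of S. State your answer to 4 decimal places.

V(X_1) = 4, V(X_2) = 2.89
By independence, V(S) = (-3)²V(X_1) + (3)²V(X_2)
= (-3)²·4 + (3)²·2.89 = 62.01

62.0100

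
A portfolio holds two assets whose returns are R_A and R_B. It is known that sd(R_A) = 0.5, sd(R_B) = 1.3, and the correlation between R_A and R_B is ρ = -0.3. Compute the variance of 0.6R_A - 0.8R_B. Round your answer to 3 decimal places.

1.359

Var(R_A) = (0.5)² = 0.25;  Var(R_B) = (1.3)² = 1.69
Cov(R_A,R_B) = ρ·sd(R_A)·sd(R_B) = -0.3·0.5·1.3 = -0.195
Var(0.6R_A - 0.8R_B) = (0.6)²·Var(R_A) + (-0.8)²·Var(R_B) + 2·(0.6)·(-0.8)·Cov(R_A,R_B)
= 0.36·0.25 + 0.64·1.69 + -0.96·-0.195 = 1.3588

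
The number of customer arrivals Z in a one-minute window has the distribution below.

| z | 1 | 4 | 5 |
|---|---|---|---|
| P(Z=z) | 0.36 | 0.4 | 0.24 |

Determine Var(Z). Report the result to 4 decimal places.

2.7744

E[Z] = (1)(0.36) + (4)(0.4) + (5)(0.24) = 3.16
E[Z²] = (1)²(0.36) + (4)²(0.4) + (5)²(0.24) = 12.76
Var(Z) = E[Z²] − (E[Z])² = 12.76 − (3.16)² = 2.7744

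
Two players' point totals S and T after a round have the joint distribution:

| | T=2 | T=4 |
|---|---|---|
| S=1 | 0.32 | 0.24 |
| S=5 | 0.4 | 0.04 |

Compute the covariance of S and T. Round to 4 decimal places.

E[S] = 2.76,  E[T] = 2.56
E[ST] = 6.4
Cov(S,T) = E[ST] − E[S]E[T] = 6.4 − (2.76)(2.56) = -0.6656

-0.6656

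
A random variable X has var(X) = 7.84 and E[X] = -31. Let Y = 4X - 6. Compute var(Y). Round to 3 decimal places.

var(4X - 6) = (4)²·var(X) = 16·7.84 = 125.44

125.440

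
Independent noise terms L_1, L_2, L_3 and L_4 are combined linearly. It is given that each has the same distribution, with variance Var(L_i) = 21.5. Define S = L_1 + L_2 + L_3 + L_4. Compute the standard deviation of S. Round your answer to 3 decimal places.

9.274

By independence, Var(S) = (1)²Var(L_1) + (1)²Var(L_2) + (1)²Var(L_3) + (1)²Var(L_4)
= (1)²·21.5 + (1)²·21.5 + (1)²·21.5 + (1)²·21.5 = 86
SD(S) = √86 ≈ 9.274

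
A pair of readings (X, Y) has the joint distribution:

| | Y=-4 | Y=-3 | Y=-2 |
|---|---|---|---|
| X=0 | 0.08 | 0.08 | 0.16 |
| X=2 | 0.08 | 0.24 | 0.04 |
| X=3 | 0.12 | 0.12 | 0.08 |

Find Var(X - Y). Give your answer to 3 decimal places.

E[X] = 1.68,  E[Y] = -3,  E[XY] = -5.24
Var(X) = 4.32 − (1.68)² = 1.4976;  Var(Y) = 9.56 − (-3)² = 0.56
Cov(X,Y) = -5.24 − (1.68)(-3) = -0.2
Var(X - Y) = (1)²·1.4976 + (-1)²·0.56 + 2·(1)·(-1)·-0.2 = 2.4576

2.458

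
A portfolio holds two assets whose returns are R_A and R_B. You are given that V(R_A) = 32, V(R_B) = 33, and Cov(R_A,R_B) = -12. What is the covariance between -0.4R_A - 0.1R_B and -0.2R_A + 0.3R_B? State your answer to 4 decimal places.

Cov(-0.4R_A - 0.1R_B, -0.2R_A + 0.3R_B) = (-0.4)(-0.2)V(R_A) + (-0.1)(0.3)V(R_B) + [(-0.4)(0.3) + (-0.1)(-0.2)]Cov(R_A,R_B)
= 0.08·32 + -0.03·33 + -0.1·-12 = 2.77

2.7700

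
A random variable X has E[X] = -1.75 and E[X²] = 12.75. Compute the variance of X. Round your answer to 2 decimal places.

9.69

var(X) = 12.75 − (-1.75)² = 9.6875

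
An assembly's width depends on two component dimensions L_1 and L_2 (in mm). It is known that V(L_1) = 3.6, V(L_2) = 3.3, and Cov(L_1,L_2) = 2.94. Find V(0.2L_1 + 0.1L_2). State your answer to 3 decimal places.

V(0.2L_1 + 0.1L_2) = (0.2)²·V(L_1) + (0.1)²·V(L_2) + 2·(0.2)·(0.1)·Cov(L_1,L_2)
= 0.04·3.6 + 0.01·3.3 + 0.04·2.94 = 0.2946

0.295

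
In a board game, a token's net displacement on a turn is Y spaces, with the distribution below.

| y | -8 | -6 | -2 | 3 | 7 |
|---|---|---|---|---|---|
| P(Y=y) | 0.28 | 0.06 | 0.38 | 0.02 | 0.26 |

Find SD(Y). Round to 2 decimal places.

E[Y] = (-8)(0.28) + (-6)(0.06) + (-2)(0.38) + (3)(0.02) + (7)(0.26) = -1.48
E[Y²] = (-8)²(0.28) + (-6)²(0.06) + (-2)²(0.38) + (3)²(0.02) + (7)²(0.26) = 34.52
V(Y) = E[Y²] − (E[Y])² = 34.52 − (-1.48)² = 32.3296
SD(Y) = √32.3296 ≈ 5.69

5.69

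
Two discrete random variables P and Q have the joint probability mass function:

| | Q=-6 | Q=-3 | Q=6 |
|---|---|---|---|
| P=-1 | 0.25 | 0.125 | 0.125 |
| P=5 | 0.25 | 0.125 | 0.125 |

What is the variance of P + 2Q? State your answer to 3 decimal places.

E[P] = 2,  E[Q] = -2.25,  E[PQ] = -4.5
Var(P) = 13 − (2)² = 9;  Var(Q) = 29.25 − (-2.25)² = 24.1875
Cov(P,Q) = -4.5 − (2)(-2.25) = 0
Var(P + 2Q) = (1)²·9 + (2)²·24.1875 + 2·(1)·(2)·0 = 105.75

105.750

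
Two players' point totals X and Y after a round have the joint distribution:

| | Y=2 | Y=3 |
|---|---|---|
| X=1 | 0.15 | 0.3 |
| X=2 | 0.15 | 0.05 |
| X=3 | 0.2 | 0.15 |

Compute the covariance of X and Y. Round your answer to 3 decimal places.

E[X] = 1.9,  E[Y] = 2.5
E[XY] = 4.65
Cov(X,Y) = E[XY] − E[X]E[Y] = 4.65 − (1.9)(2.5) = -0.1

-0.100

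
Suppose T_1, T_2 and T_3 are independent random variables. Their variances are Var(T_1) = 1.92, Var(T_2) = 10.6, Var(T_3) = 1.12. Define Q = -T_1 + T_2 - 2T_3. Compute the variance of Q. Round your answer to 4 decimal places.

17.0000

By independence, Var(Q) = (-1)²Var(T_1) + (1)²Var(T_2) + (-2)²Var(T_3)
= (-1)²·1.92 + (1)²·10.6 + (-2)²·1.12 = 17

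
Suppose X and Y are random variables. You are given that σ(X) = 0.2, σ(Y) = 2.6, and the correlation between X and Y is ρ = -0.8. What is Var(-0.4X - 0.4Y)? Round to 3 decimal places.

Var(X) = (0.2)² = 0.04;  Var(Y) = (2.6)² = 6.76
Cov(X,Y) = ρ·σ(X)·σ(Y) = -0.8·0.2·2.6 = -0.416
Var(-0.4X - 0.4Y) = (-0.4)²·Var(X) + (-0.4)²·Var(Y) + 2·(-0.4)·(-0.4)·Cov(X,Y)
= 0.16·0.04 + 0.16·6.76 + 0.32·-0.416 = 0.95488

0.955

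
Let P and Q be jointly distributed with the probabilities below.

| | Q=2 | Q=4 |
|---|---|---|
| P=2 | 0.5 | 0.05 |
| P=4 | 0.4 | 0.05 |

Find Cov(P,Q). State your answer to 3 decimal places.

0.020

E[P] = 2.9,  E[Q] = 2.2
E[PQ] = 6.4
Cov(P,Q) = E[PQ] − E[P]E[Q] = 6.4 − (2.9)(2.2) = 0.02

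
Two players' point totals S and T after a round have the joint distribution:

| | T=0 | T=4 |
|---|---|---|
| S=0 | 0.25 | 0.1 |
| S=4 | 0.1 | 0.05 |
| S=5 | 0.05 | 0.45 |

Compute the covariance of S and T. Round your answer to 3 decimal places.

E[S] = 3.1,  E[T] = 2.4
E[ST] = 9.8
cov(S,T) = E[ST] − E[S]E[T] = 9.8 − (3.1)(2.4) = 2.36

2.360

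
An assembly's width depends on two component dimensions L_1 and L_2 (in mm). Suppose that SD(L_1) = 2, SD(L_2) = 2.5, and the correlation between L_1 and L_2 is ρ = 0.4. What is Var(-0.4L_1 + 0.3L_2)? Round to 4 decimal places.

0.7225

Var(L_1) = (2)² = 4;  Var(L_2) = (2.5)² = 6.25
cov(L_1,L_2) = ρ·SD(L_1)·SD(L_2) = 0.4·2·2.5 = 2
Var(-0.4L_1 + 0.3L_2) = (-0.4)²·Var(L_1) + (0.3)²·Var(L_2) + 2·(-0.4)·(0.3)·cov(L_1,L_2)
= 0.16·4 + 0.09·6.25 + -0.24·2 = 0.7225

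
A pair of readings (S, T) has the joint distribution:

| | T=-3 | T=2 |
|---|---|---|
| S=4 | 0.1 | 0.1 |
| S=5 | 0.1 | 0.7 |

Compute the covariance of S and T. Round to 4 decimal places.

E[S] = 4.8,  E[T] = 1
E[ST] = 5.1
cov(S,T) = E[ST] − E[S]E[T] = 5.1 − (4.8)(1) = 0.3

0.3000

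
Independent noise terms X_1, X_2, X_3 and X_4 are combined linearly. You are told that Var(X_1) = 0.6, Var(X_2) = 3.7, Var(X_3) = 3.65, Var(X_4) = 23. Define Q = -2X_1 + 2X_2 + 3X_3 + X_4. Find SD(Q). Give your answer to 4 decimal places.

8.5469

By independence, Var(Q) = (-2)²Var(X_1) + (2)²Var(X_2) + (3)²Var(X_3) + (1)²Var(X_4)
= (-2)²·0.6 + (2)²·3.7 + (3)²·3.65 + (1)²·23 = 73.05
SD(Q) = √73.05 ≈ 8.5469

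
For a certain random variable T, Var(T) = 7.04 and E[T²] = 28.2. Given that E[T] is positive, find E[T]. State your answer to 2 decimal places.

(E[T])² = E[T²] − Var(T) = 28.2 − 7.04 = 21.16
E[T] = √21.16 = 4.6

4.60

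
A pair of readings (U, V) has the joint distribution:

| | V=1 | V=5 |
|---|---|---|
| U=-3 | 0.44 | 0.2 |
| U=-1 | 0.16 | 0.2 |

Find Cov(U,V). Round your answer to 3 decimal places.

0.448

E[U] = -2.28,  E[V] = 2.6
E[UV] = -5.48
Cov(U,V) = E[UV] − E[U]E[V] = -5.48 − (-2.28)(2.6) = 0.448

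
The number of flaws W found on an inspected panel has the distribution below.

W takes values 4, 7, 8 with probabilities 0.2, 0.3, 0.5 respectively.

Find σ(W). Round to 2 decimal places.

E[W] = (4)(0.2) + (7)(0.3) + (8)(0.5) = 6.9
E[W²] = (4)²(0.2) + (7)²(0.3) + (8)²(0.5) = 49.9
var(W) = E[W²] − (E[W])² = 49.9 − (6.9)² = 2.29
σ(W) = √2.29 ≈ 1.51

1.51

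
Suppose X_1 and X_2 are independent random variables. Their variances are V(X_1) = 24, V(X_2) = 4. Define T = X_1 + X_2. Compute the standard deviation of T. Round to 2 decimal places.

By independence, V(T) = (1)²V(X_1) + (1)²V(X_2)
= (1)²·24 + (1)²·4 = 28
SD(T) = √28 ≈ 5.29

5.29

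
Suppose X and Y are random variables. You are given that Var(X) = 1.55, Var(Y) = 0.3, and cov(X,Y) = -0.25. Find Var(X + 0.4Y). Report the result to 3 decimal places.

1.398

Var(X + 0.4Y) = (1)²·Var(X) + (0.4)²·Var(Y) + 2·(1)·(0.4)·cov(X,Y)
= 1·1.55 + 0.16·0.3 + 0.8·-0.25 = 1.398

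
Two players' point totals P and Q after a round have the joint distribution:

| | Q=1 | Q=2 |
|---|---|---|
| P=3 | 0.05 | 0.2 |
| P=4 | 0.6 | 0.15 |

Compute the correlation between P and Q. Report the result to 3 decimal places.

-0.545

E[P] = 3.75,  E[Q] = 1.35
E[PQ] = 4.95
cov(P,Q) = E[PQ] − E[P]E[Q] = 4.95 − (3.75)(1.35) = -0.1125
var(P) = 0.1875,  var(Q) = 0.2275
ρ = -0.1125 / √(0.1875·0.2275) ≈ -0.545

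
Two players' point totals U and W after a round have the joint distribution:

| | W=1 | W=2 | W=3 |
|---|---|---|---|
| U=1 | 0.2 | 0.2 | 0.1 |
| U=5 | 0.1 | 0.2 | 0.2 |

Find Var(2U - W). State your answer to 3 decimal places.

E[U] = 3,  E[W] = 2,  E[UW] = 6.4
Var(U) = 13 − (3)² = 4;  Var(W) = 4.6 − (2)² = 0.6
Cov(U,W) = 6.4 − (3)(2) = 0.4
Var(2U - W) = (2)²·4 + (-1)²·0.6 + 2·(2)·(-1)·0.4 = 15

15.000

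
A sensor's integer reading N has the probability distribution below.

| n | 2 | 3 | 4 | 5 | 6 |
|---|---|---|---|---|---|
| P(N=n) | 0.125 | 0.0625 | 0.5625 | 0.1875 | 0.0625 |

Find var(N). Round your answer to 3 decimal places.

1.000

E[N] = (2)(0.125) + (3)(0.0625) + (4)(0.5625) + (5)(0.1875) + (6)(0.0625) = 4
E[N²] = (2)²(0.125) + (3)²(0.0625) + (4)²(0.5625) + (5)²(0.1875) + (6)²(0.0625) = 17
var(N) = E[N²] − (E[N])² = 17 − (4)² = 1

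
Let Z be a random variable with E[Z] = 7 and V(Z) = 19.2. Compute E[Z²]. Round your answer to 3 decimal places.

68.200

E[Z²] = V(Z) + (E[Z])² = 19.2 + (7)² = 68.2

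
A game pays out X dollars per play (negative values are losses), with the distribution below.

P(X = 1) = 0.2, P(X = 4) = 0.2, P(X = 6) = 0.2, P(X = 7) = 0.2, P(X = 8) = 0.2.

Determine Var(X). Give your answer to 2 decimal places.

E[X] = (1)(0.2) + (4)(0.2) + (6)(0.2) + (7)(0.2) + (8)(0.2) = 5.2
E[X²] = (1)²(0.2) + (4)²(0.2) + (6)²(0.2) + (7)²(0.2) + (8)²(0.2) = 33.2
Var(X) = E[X²] − (E[X])² = 33.2 − (5.2)² = 6.16

6.16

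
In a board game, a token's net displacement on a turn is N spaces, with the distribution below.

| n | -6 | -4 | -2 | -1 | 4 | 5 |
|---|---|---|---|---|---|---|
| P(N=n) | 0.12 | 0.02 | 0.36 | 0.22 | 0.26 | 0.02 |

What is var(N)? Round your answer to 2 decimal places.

10.60

E[N] = (-6)(0.12) + (-4)(0.02) + (-2)(0.36) + (-1)(0.22) + (4)(0.26) + (5)(0.02) = -0.6
E[N²] = (-6)²(0.12) + (-4)²(0.02) + (-2)²(0.36) + (-1)²(0.22) + (4)²(0.26) + (5)²(0.02) = 10.96
var(N) = E[N²] − (E[N])² = 10.96 − (-0.6)² = 10.6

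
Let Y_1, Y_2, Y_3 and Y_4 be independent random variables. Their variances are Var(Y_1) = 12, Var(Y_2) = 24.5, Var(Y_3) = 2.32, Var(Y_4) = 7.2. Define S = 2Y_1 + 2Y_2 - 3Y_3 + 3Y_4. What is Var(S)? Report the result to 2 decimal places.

231.68

By independence, Var(S) = (2)²Var(Y_1) + (2)²Var(Y_2) + (-3)²Var(Y_3) + (3)²Var(Y_4)
= (2)²·12 + (2)²·24.5 + (-3)²·2.32 + (3)²·7.2 = 231.68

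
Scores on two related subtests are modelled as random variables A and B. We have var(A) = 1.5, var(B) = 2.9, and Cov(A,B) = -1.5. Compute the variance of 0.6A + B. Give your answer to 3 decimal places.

1.640

var(0.6A + B) = (0.6)²·var(A) + (1)²·var(B) + 2·(0.6)·(1)·Cov(A,B)
= 0.36·1.5 + 1·2.9 + 1.2·-1.5 = 1.64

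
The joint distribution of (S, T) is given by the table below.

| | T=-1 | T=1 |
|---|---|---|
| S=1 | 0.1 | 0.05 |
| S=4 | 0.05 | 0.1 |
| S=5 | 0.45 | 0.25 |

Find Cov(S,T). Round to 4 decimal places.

E[S] = 4.25,  E[T] = -0.2
E[ST] = -0.85
Cov(S,T) = E[ST] − E[S]E[T] = -0.85 − (4.25)(-0.2) = 0

0.0000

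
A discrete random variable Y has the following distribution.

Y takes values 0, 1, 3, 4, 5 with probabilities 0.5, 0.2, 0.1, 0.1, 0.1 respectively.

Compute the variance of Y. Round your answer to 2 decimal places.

3.24

E[Y] = (0)(0.5) + (1)(0.2) + (3)(0.1) + (4)(0.1) + (5)(0.1) = 1.4
E[Y²] = (0)²(0.5) + (1)²(0.2) + (3)²(0.1) + (4)²(0.1) + (5)²(0.1) = 5.2
var(Y) = E[Y²] − (E[Y])² = 5.2 − (1.4)² = 3.24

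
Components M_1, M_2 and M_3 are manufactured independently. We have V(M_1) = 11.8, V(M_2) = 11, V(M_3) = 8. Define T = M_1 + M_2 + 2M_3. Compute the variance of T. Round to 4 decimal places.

By independence, V(T) = (1)²V(M_1) + (1)²V(M_2) + (2)²V(M_3)
= (1)²·11.8 + (1)²·11 + (2)²·8 = 54.8

54.8000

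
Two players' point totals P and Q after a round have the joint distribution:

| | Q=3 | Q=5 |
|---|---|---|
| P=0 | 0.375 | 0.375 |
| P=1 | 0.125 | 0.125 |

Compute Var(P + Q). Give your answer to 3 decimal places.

E[P] = 0.25,  E[Q] = 4,  E[PQ] = 1
Var(P) = 0.25 − (0.25)² = 0.1875;  Var(Q) = 17 − (4)² = 1
Cov(P,Q) = 1 − (0.25)(4) = 0
Var(P + Q) = (1)²·0.1875 + (1)²·1 + 2·(1)·(1)·0 = 1.1875

1.188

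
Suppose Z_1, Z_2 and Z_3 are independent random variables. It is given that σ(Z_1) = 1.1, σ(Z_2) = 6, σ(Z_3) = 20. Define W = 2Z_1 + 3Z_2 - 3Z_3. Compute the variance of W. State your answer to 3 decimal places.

3928.840

Var(Z_1) = 1.21, Var(Z_2) = 36, Var(Z_3) = 400
By independence, Var(W) = (2)²Var(Z_1) + (3)²Var(Z_2) + (-3)²Var(Z_3)
= (2)²·1.21 + (3)²·36 + (-3)²·400 = 3928.84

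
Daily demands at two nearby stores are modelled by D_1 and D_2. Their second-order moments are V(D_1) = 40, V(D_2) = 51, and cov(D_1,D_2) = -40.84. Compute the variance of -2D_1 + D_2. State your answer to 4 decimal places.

374.3600

V(-2D_1 + D_2) = (-2)²·V(D_1) + (1)²·V(D_2) + 2·(-2)·(1)·cov(D_1,D_2)
= 4·40 + 1·51 + -4·-40.84 = 374.36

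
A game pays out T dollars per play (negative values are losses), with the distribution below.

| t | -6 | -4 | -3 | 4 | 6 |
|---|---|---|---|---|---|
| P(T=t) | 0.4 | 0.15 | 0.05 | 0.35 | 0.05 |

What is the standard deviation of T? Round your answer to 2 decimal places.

4.75

E[T] = (-6)(0.4) + (-4)(0.15) + (-3)(0.05) + (4)(0.35) + (6)(0.05) = -1.45
E[T²] = (-6)²(0.4) + (-4)²(0.15) + (-3)²(0.05) + (4)²(0.35) + (6)²(0.05) = 24.65
Var(T) = E[T²] − (E[T])² = 24.65 − (-1.45)² = 22.5475
SD(T) = √22.5475 ≈ 4.75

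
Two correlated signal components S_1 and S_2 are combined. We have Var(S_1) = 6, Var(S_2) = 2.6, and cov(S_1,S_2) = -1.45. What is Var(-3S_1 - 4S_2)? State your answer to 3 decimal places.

60.800

Var(-3S_1 - 4S_2) = (-3)²·Var(S_1) + (-4)²·Var(S_2) + 2·(-3)·(-4)·cov(S_1,S_2)
= 9·6 + 16·2.6 + 24·-1.45 = 60.8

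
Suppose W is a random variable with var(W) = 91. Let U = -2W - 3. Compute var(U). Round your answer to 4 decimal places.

var(-2W - 3) = (-2)²·var(W) = 4·91 = 364

364.0000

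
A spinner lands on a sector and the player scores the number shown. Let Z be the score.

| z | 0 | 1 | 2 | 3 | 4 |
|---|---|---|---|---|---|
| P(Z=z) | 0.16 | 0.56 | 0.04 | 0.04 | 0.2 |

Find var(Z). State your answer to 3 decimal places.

E[Z] = (0)(0.16) + (1)(0.56) + (2)(0.04) + (3)(0.04) + (4)(0.2) = 1.56
E[Z²] = (0)²(0.16) + (1)²(0.56) + (2)²(0.04) + (3)²(0.04) + (4)²(0.2) = 4.28
var(Z) = E[Z²] − (E[Z])² = 4.28 − (1.56)² = 1.8464

1.846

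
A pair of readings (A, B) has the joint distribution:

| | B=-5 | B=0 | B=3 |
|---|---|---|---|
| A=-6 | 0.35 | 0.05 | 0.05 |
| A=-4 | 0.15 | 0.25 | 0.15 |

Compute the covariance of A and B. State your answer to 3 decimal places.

E[A] = -4.9,  E[B] = -1.9
E[AB] = 10.8
Cov(A,B) = E[AB] − E[A]E[B] = 10.8 − (-4.9)(-1.9) = 1.49

1.490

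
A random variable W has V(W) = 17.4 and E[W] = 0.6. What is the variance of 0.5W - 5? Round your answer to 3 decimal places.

V(0.5W - 5) = (0.5)²·V(W) = 0.25·17.4 = 4.35

4.350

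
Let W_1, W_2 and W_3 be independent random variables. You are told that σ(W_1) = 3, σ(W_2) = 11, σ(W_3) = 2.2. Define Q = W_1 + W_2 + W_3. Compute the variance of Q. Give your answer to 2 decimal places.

V(W_1) = 9, V(W_2) = 121, V(W_3) = 4.84
By independence, V(Q) = (1)²V(W_1) + (1)²V(W_2) + (1)²V(W_3)
= (1)²·9 + (1)²·121 + (1)²·4.84 = 134.84

134.84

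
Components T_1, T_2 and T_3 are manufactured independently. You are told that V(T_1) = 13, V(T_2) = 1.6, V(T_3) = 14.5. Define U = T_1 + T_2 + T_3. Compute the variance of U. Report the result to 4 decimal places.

29.1000

By independence, V(U) = (1)²V(T_1) + (1)²V(T_2) + (1)²V(T_3)
= (1)²·13 + (1)²·1.6 + (1)²·14.5 = 29.1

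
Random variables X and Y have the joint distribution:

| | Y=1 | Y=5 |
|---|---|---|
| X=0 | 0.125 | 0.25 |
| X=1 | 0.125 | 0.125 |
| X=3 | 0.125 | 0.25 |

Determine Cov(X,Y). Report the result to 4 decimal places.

E[X] = 1.375,  E[Y] = 3.5
E[XY] = 4.875
Cov(X,Y) = E[XY] − E[X]E[Y] = 4.875 − (1.375)(3.5) = 0.0625

0.0625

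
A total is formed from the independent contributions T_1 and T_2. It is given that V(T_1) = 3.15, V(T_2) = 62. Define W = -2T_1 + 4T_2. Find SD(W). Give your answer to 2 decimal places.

By independence, V(W) = (-2)²V(T_1) + (4)²V(T_2)
= (-2)²·3.15 + (4)²·62 = 1004.6
SD(W) = √1004.6 ≈ 31.70

31.70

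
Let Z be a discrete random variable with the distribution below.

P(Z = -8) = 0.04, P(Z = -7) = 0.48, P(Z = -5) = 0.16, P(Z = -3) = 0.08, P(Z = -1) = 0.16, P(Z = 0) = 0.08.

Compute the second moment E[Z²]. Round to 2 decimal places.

30.96

E[Z²] = (-8)²(0.04) + (-7)²(0.48) + (-5)²(0.16) + (-3)²(0.08) + (-1)²(0.16) + (0)²(0.08) = 30.96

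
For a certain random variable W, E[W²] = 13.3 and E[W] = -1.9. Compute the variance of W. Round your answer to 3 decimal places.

Var(W) = 13.3 − (-1.9)² = 9.69

9.690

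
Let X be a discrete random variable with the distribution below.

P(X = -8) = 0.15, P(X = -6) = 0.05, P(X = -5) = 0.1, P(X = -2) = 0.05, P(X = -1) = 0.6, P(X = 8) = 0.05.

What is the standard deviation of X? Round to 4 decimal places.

E[X] = (-8)(0.15) + (-6)(0.05) + (-5)(0.1) + (-2)(0.05) + (-1)(0.6) + (8)(0.05) = -2.3
E[X²] = (-8)²(0.15) + (-6)²(0.05) + (-5)²(0.1) + (-2)²(0.05) + (-1)²(0.6) + (8)²(0.05) = 17.9
var(X) = E[X²] − (E[X])² = 17.9 − (-2.3)² = 12.61
σ(X) = √12.61 ≈ 3.5511

3.5511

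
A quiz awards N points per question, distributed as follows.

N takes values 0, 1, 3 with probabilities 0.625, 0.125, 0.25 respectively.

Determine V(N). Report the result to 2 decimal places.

1.61

E[N] = (0)(0.625) + (1)(0.125) + (3)(0.25) = 0.875
E[N²] = (0)²(0.625) + (1)²(0.125) + (3)²(0.25) = 2.375
V(N) = E[N²] − (E[N])² = 2.375 − (0.875)² = 1.609375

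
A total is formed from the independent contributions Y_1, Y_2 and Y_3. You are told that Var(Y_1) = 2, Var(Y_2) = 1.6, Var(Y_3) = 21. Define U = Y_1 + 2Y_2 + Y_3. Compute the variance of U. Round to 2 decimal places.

By independence, Var(U) = (1)²Var(Y_1) + (2)²Var(Y_2) + (1)²Var(Y_3)
= (1)²·2 + (2)²·1.6 + (1)²·21 = 29.4

29.40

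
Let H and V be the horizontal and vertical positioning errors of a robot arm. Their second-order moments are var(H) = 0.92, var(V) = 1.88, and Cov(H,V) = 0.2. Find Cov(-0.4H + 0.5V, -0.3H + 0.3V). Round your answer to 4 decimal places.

Cov(-0.4H + 0.5V, -0.3H + 0.3V) = (-0.4)(-0.3)var(H) + (0.5)(0.3)var(V) + [(-0.4)(0.3) + (0.5)(-0.3)]Cov(H,V)
= 0.12·0.92 + 0.15·1.88 + -0.27·0.2 = 0.3384

0.3384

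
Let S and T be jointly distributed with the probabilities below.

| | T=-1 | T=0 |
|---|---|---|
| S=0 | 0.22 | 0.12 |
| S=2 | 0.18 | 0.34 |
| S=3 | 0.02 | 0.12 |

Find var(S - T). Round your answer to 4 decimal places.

1.0656

E[S] = 1.46,  E[T] = -0.42,  E[ST] = -0.42
var(S) = 3.34 − (1.46)² = 1.2084;  var(T) = 0.42 − (-0.42)² = 0.2436
Cov(S,T) = -0.42 − (1.46)(-0.42) = 0.1932
var(S - T) = (1)²·1.2084 + (-1)²·0.2436 + 2·(1)·(-1)·0.1932 = 1.0656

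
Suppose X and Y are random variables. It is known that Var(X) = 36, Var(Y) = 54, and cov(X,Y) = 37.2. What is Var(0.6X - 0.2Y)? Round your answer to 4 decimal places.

6.1920

Var(0.6X - 0.2Y) = (0.6)²·Var(X) + (-0.2)²·Var(Y) + 2·(0.6)·(-0.2)·cov(X,Y)
= 0.36·36 + 0.04·54 + -0.24·37.2 = 6.192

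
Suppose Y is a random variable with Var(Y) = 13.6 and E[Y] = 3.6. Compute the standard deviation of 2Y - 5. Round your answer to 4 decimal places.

Var(2Y - 5) = (2)²·13.6 = 54.4
SD(2Y - 5) = √54.4 ≈ 7.3756

7.3756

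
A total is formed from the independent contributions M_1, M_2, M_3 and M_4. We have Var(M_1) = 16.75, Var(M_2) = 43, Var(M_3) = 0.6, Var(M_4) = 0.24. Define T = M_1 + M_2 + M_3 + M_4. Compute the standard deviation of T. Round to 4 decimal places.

By independence, Var(T) = (1)²Var(M_1) + (1)²Var(M_2) + (1)²Var(M_3) + (1)²Var(M_4)
= (1)²·16.75 + (1)²·43 + (1)²·0.6 + (1)²·0.24 = 60.59
σ(T) = √60.59 ≈ 7.7840

7.7840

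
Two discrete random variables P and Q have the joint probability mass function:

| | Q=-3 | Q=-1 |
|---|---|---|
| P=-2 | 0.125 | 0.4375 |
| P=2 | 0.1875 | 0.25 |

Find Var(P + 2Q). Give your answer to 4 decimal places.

E[P] = -0.25,  E[Q] = -1.625,  E[PQ] = 0
Var(P) = 4 − (-0.25)² = 3.9375;  Var(Q) = 3.5 − (-1.625)² = 0.859375
cov(P,Q) = 0 − (-0.25)(-1.625) = -0.40625
Var(P + 2Q) = (1)²·3.9375 + (2)²·0.859375 + 2·(1)·(2)·-0.40625 = 5.75

5.7500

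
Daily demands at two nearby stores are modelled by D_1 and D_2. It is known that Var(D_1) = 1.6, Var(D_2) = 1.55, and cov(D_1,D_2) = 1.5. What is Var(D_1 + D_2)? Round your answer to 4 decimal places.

Var(D_1 + D_2) = (1)²·Var(D_1) + (1)²·Var(D_2) + 2·(1)·(1)·cov(D_1,D_2)
= 1·1.6 + 1·1.55 + 2·1.5 = 6.15

6.1500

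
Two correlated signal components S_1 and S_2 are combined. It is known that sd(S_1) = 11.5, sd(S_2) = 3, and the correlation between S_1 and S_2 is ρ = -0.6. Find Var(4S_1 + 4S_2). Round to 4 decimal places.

Var(S_1) = (11.5)² = 132.25;  Var(S_2) = (3)² = 9
cov(S_1,S_2) = ρ·sd(S_1)·sd(S_2) = -0.6·11.5·3 = -20.7
Var(4S_1 + 4S_2) = (4)²·Var(S_1) + (4)²·Var(S_2) + 2·(4)·(4)·cov(S_1,S_2)
= 16·132.25 + 16·9 + 32·-20.7 = 1597.6

1597.6000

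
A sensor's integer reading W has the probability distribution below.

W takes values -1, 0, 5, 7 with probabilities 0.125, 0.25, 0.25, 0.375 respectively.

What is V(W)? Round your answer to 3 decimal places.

10.688

E[W] = (-1)(0.125) + (0)(0.25) + (5)(0.25) + (7)(0.375) = 3.75
E[W²] = (-1)²(0.125) + (0)²(0.25) + (5)²(0.25) + (7)²(0.375) = 24.75
V(W) = E[W²] − (E[W])² = 24.75 − (3.75)² = 10.6875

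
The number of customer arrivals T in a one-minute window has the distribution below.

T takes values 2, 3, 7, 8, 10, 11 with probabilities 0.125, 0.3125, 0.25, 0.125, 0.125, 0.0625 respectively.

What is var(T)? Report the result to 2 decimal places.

E[T] = (2)(0.125) + (3)(0.3125) + (7)(0.25) + (8)(0.125) + (10)(0.125) + (11)(0.0625) = 5.875
E[T²] = (2)²(0.125) + (3)²(0.3125) + (7)²(0.25) + (8)²(0.125) + (10)²(0.125) + (11)²(0.0625) = 43.625
var(T) = E[T²] − (E[T])² = 43.625 − (5.875)² = 9.109375

9.11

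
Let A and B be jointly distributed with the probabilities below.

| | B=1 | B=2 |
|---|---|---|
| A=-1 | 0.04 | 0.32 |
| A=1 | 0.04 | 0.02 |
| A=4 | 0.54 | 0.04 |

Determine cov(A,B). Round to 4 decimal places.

-0.9076

E[A] = 2.02,  E[B] = 1.38
E[AB] = 1.88
cov(A,B) = E[AB] − E[A]E[B] = 1.88 − (2.02)(1.38) = -0.9076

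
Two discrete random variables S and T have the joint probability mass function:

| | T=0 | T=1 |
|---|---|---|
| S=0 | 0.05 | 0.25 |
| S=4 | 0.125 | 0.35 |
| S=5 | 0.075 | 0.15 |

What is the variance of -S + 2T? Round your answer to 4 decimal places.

5.2994

E[S] = 3.025,  E[T] = 0.75,  E[ST] = 2.15
V(S) = 13.225 − (3.025)² = 4.074375;  V(T) = 0.75 − (0.75)² = 0.1875
Cov(S,T) = 2.15 − (3.025)(0.75) = -0.11875
V(-S + 2T) = (-1)²·4.074375 + (2)²·0.1875 + 2·(-1)·(2)·-0.11875 = 5.299375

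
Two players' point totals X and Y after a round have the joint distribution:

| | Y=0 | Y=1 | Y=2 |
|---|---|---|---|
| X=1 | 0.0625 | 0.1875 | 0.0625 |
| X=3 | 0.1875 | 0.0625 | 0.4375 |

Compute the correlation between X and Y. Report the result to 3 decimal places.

E[X] = 2.375,  E[Y] = 1.25
E[XY] = 3.125
cov(X,Y) = E[XY] − E[X]E[Y] = 3.125 − (2.375)(1.25) = 0.15625
var(X) = 0.859375,  var(Y) = 0.6875
ρ = 0.15625 / √(0.859375·0.6875) ≈ 0.203

0.203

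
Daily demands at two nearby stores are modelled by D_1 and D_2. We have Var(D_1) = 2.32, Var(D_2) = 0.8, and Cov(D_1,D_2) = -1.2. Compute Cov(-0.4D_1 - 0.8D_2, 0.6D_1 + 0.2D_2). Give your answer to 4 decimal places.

Cov(-0.4D_1 - 0.8D_2, 0.6D_1 + 0.2D_2) = (-0.4)(0.6)Var(D_1) + (-0.8)(0.2)Var(D_2) + [(-0.4)(0.2) + (-0.8)(0.6)]Cov(D_1,D_2)
= -0.24·2.32 + -0.16·0.8 + -0.56·-1.2 = -0.0128

-0.0128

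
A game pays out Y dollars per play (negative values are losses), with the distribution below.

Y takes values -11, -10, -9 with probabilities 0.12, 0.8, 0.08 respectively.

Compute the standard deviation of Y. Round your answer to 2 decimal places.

0.45

E[Y] = (-11)(0.12) + (-10)(0.8) + (-9)(0.08) = -10.04
E[Y²] = (-11)²(0.12) + (-10)²(0.8) + (-9)²(0.08) = 101
Var(Y) = E[Y²] − (E[Y])² = 101 − (-10.04)² = 0.1984
σ(Y) = √0.1984 ≈ 0.45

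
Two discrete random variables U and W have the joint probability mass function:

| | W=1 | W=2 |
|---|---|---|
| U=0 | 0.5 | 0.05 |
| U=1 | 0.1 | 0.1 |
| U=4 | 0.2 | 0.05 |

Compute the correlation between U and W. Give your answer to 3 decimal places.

0.090

E[U] = 1.2,  E[W] = 1.2
E[UW] = 1.5
Cov(U,W) = E[UW] − E[U]E[W] = 1.5 − (1.2)(1.2) = 0.06
Var(U) = 2.76,  Var(W) = 0.16
ρ = 0.06 / √(2.76·0.16) ≈ 0.090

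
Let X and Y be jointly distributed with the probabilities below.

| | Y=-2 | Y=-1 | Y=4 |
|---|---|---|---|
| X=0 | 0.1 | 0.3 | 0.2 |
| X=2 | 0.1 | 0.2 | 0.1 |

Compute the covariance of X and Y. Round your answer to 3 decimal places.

-0.240

E[X] = 0.8,  E[Y] = 0.3
E[XY] = 0
Cov(X,Y) = E[XY] − E[X]E[Y] = 0 − (0.8)(0.3) = -0.24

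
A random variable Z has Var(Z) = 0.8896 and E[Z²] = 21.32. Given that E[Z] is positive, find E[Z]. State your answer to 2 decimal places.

4.52

(E[Z])² = E[Z²] − Var(Z) = 21.32 − 0.8896 = 20.4304
E[Z] = √20.4304 = 4.52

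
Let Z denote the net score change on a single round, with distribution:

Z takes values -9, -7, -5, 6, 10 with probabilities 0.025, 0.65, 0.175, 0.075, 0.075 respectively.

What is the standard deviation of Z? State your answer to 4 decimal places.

5.3523

E[Z] = (-9)(0.025) + (-7)(0.65) + (-5)(0.175) + (6)(0.075) + (10)(0.075) = -4.45
E[Z²] = (-9)²(0.025) + (-7)²(0.65) + (-5)²(0.175) + (6)²(0.075) + (10)²(0.075) = 48.45
var(Z) = E[Z²] − (E[Z])² = 48.45 − (-4.45)² = 28.6475
SD(Z) = √28.6475 ≈ 5.3523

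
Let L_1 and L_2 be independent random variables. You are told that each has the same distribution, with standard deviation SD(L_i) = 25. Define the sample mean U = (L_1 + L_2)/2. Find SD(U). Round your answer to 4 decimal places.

V(L_i) = (25)² = 625
By independence, V(U) = (0.5)²V(L_1) + (0.5)²V(L_2)
= (0.5)²·625 + (0.5)²·625 = 312.5
SD(U) = √312.5 ≈ 17.6777

17.6777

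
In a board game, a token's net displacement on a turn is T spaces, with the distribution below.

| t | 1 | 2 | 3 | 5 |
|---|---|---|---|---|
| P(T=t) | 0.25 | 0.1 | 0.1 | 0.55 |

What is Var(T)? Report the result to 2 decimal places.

3.05

E[T] = (1)(0.25) + (2)(0.1) + (3)(0.1) + (5)(0.55) = 3.5
E[T²] = (1)²(0.25) + (2)²(0.1) + (3)²(0.1) + (5)²(0.55) = 15.3
Var(T) = E[T²] − (E[T])² = 15.3 − (3.5)² = 3.05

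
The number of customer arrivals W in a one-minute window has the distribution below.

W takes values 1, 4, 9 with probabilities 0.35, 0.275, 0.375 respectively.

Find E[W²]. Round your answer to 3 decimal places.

35.125

E[W²] = (1)²(0.35) + (4)²(0.275) + (9)²(0.375) = 35.125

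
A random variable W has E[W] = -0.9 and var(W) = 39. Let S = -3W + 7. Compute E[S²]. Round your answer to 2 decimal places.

E[-3W + 7] = -3·-0.9 + 7 = 9.7
var(-3W + 7) = (-3)²·39 = 351
E[S²] = var(S) + (E[S])² = 351 + (9.7)² = 445.09

445.09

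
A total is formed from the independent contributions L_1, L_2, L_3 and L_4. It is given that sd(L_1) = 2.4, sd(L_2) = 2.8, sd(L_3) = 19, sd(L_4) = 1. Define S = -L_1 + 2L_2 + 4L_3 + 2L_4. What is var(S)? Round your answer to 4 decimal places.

5817.1200

var(L_1) = 5.76, var(L_2) = 7.84, var(L_3) = 361, var(L_4) = 1
By independence, var(S) = (-1)²var(L_1) + (2)²var(L_2) + (4)²var(L_3) + (2)²var(L_4)
= (-1)²·5.76 + (2)²·7.84 + (4)²·361 + (2)²·1 = 5817.12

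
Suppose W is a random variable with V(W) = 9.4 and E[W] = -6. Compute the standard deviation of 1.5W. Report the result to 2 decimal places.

V(1.5W) = (1.5)²·9.4 = 21.15
σ(1.5W) = √21.15 ≈ 4.60

4.60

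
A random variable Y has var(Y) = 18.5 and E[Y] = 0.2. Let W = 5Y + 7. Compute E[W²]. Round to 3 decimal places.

526.500

E[5Y + 7] = 5·0.2 + 7 = 8
var(5Y + 7) = (5)²·18.5 = 462.5
E[W²] = var(W) + (E[W])² = 462.5 + (8)² = 526.5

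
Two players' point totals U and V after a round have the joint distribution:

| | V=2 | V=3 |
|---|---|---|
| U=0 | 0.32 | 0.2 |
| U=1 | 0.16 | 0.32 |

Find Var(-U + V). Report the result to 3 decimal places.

E[U] = 0.48,  E[V] = 2.52,  E[UV] = 1.28
Var(U) = 0.48 − (0.48)² = 0.2496;  Var(V) = 6.6 − (2.52)² = 0.2496
Cov(U,V) = 1.28 − (0.48)(2.52) = 0.0704
Var(-U + V) = (-1)²·0.2496 + (1)²·0.2496 + 2·(-1)·(1)·0.0704 = 0.3584

0.358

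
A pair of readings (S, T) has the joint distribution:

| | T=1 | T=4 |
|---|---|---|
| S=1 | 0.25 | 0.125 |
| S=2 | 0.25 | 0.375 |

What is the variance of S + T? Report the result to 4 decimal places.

E[S] = 1.625,  E[T] = 2.5,  E[ST] = 4.25
Var(S) = 2.875 − (1.625)² = 0.234375;  Var(T) = 8.5 − (2.5)² = 2.25
cov(S,T) = 4.25 − (1.625)(2.5) = 0.1875
Var(S + T) = (1)²·0.234375 + (1)²·2.25 + 2·(1)·(1)·0.1875 = 2.859375

2.8594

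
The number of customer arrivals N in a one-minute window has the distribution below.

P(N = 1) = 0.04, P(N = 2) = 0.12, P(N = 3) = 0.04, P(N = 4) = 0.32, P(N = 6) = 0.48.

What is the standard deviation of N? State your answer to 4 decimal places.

1.5768

E[N] = (1)(0.04) + (2)(0.12) + (3)(0.04) + (4)(0.32) + (6)(0.48) = 4.56
E[N²] = (1)²(0.04) + (2)²(0.12) + (3)²(0.04) + (4)²(0.32) + (6)²(0.48) = 23.28
Var(N) = E[N²] − (E[N])² = 23.28 − (4.56)² = 2.4864
σ(N) = √2.4864 ≈ 1.5768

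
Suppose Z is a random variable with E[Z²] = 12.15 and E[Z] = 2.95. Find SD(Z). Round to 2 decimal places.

V(Z) = 12.15 − (2.95)² = 3.4475
SD(Z) = √3.4475 ≈ 1.86

1.86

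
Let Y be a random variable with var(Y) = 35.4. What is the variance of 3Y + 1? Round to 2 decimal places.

var(3Y + 1) = (3)²·var(Y) = 9·35.4 = 318.6

318.60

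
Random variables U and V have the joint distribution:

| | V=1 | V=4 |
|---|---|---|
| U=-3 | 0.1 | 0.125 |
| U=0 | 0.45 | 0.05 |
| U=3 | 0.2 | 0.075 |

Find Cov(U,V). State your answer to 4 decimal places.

E[U] = 0.15,  E[V] = 1.75
E[UV] = -0.3
Cov(U,V) = E[UV] − E[U]E[V] = -0.3 − (0.15)(1.75) = -0.5625

-0.5625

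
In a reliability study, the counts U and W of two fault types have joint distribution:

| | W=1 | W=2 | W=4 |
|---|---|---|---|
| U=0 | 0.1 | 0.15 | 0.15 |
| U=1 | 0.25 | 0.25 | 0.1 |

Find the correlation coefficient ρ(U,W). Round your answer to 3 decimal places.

-0.248

E[U] = 0.6,  E[W] = 2.15
E[UW] = 1.15
Cov(U,W) = E[UW] − E[U]E[W] = 1.15 − (0.6)(2.15) = -0.14
Var(U) = 0.24,  Var(W) = 1.3275
ρ = -0.14 / √(0.24·1.3275) ≈ -0.248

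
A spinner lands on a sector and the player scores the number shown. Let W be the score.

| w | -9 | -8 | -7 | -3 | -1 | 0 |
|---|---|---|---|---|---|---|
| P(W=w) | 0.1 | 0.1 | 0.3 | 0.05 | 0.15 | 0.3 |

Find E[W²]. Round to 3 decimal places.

29.800

E[W²] = (-9)²(0.1) + (-8)²(0.1) + (-7)²(0.3) + (-3)²(0.05) + (-1)²(0.15) + (0)²(0.3) = 29.8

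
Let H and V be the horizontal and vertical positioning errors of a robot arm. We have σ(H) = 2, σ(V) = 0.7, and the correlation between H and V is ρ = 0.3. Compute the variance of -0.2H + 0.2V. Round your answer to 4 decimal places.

0.1460

Var(H) = (2)² = 4;  Var(V) = (0.7)² = 0.49
Cov(H,V) = ρ·σ(H)·σ(V) = 0.3·2·0.7 = 0.42
Var(-0.2H + 0.2V) = (-0.2)²·Var(H) + (0.2)²·Var(V) + 2·(-0.2)·(0.2)·Cov(H,V)
= 0.04·4 + 0.04·0.49 + -0.08·0.42 = 0.146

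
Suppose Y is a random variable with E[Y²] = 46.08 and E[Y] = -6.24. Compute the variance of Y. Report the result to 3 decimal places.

7.142

Var(Y) = 46.08 − (-6.24)² = 7.1424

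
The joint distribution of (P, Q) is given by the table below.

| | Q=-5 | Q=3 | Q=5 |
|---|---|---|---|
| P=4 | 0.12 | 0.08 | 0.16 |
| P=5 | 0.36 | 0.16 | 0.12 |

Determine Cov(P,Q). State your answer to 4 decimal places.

E[P] = 4.64,  E[Q] = -0.28
E[PQ] = -1.84
Cov(P,Q) = E[PQ] − E[P]E[Q] = -1.84 − (4.64)(-0.28) = -0.5408

-0.5408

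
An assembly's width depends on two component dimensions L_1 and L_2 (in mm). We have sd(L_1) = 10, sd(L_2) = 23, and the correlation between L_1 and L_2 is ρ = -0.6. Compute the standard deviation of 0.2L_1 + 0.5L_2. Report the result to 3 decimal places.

var(L_1) = (10)² = 100;  var(L_2) = (23)² = 529
Cov(L_1,L_2) = ρ·sd(L_1)·sd(L_2) = -0.6·10·23 = -138
var(0.2L_1 + 0.5L_2) = (0.2)²·var(L_1) + (0.5)²·var(L_2) + 2·(0.2)·(0.5)·Cov(L_1,L_2)
= 0.04·100 + 0.25·529 + 0.2·-138 = 108.65
sd(0.2L_1 + 0.5L_2) = √108.65 ≈ 10.424

10.424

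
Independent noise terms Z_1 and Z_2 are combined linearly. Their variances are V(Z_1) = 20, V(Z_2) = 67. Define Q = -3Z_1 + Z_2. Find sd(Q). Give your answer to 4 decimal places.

By independence, V(Q) = (-3)²V(Z_1) + (1)²V(Z_2)
= (-3)²·20 + (1)²·67 = 247
sd(Q) = √247 ≈ 15.7162

15.7162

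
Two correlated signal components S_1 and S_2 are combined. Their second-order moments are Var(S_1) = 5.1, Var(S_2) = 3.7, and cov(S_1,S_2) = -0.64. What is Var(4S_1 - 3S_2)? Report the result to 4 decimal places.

130.2600

Var(4S_1 - 3S_2) = (4)²·Var(S_1) + (-3)²·Var(S_2) + 2·(4)·(-3)·cov(S_1,S_2)
= 16·5.1 + 9·3.7 + -24·-0.64 = 130.26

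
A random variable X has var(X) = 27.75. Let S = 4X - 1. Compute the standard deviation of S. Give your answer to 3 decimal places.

var(4X - 1) = (4)²·27.75 = 444
σ(S) = √444 ≈ 21.071

21.071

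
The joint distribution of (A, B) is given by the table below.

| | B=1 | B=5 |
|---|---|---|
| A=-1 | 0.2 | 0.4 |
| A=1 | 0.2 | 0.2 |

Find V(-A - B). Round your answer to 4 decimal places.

E[A] = -0.2,  E[B] = 3.4,  E[AB] = -1
V(A) = 1 − (-0.2)² = 0.96;  V(B) = 15.4 − (3.4)² = 3.84
cov(A,B) = -1 − (-0.2)(3.4) = -0.32
V(-A - B) = (-1)²·0.96 + (-1)²·3.84 + 2·(-1)·(-1)·-0.32 = 4.16

4.1600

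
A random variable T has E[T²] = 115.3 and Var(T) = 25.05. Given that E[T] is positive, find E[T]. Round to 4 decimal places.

(E[T])² = E[T²] − Var(T) = 115.3 − 25.05 = 90.25
E[T] = √90.25 = 9.5

9.5000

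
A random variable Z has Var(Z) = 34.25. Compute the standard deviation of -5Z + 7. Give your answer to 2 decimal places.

29.26

Var(-5Z + 7) = (-5)²·34.25 = 856.25
SD(-5Z + 7) = √856.25 ≈ 29.26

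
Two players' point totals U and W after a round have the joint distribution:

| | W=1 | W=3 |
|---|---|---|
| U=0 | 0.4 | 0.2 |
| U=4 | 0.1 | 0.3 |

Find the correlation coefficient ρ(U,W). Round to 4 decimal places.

0.4082

E[U] = 1.6,  E[W] = 2
E[UW] = 4
Cov(U,W) = E[UW] − E[U]E[W] = 4 − (1.6)(2) = 0.8
var(U) = 3.84,  var(W) = 1
ρ = 0.8 / √(3.84·1) ≈ 0.4082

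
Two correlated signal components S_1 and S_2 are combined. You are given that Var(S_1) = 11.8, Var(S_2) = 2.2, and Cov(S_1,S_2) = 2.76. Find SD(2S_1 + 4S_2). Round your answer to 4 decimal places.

Var(2S_1 + 4S_2) = (2)²·Var(S_1) + (4)²·Var(S_2) + 2·(2)·(4)·Cov(S_1,S_2)
= 4·11.8 + 16·2.2 + 16·2.76 = 126.56
SD(2S_1 + 4S_2) = √126.56 ≈ 11.2499

11.2499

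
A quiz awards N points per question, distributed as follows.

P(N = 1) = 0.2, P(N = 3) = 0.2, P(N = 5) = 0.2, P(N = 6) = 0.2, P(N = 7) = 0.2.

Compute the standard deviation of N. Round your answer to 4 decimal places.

2.1541

E[N] = (1)(0.2) + (3)(0.2) + (5)(0.2) + (6)(0.2) + (7)(0.2) = 4.4
E[N²] = (1)²(0.2) + (3)²(0.2) + (5)²(0.2) + (6)²(0.2) + (7)²(0.2) = 24
Var(N) = E[N²] − (E[N])² = 24 − (4.4)² = 4.64
sd(N) = √4.64 ≈ 2.1541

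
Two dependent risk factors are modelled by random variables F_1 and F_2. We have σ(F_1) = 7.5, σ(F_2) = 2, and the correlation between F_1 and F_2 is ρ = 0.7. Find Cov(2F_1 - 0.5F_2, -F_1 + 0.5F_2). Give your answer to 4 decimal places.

-97.7500

var(F_1) = (7.5)² = 56.25;  var(F_2) = (2)² = 4
Cov(F_1,F_2) = ρ·σ(F_1)·σ(F_2) = 0.7·7.5·2 = 10.5
Cov(2F_1 - 0.5F_2, -F_1 + 0.5F_2) = (2)(-1)var(F_1) + (-0.5)(0.5)var(F_2) + [(2)(0.5) + (-0.5)(-1)]Cov(F_1,F_2)
= -2·56.25 + -0.25·4 + 1.5·10.5 = -97.75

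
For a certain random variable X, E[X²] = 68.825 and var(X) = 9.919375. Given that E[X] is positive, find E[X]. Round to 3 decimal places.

7.675

(E[X])² = E[X²] − var(X) = 68.825 − 9.919375 = 58.905625
E[X] = √58.905625 = 7.675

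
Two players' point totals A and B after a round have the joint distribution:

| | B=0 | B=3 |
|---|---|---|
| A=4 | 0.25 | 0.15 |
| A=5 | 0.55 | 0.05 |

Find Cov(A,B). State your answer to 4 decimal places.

-0.2100

E[A] = 4.6,  E[B] = 0.6
E[AB] = 2.55
Cov(A,B) = E[AB] − E[A]E[B] = 2.55 − (4.6)(0.6) = -0.21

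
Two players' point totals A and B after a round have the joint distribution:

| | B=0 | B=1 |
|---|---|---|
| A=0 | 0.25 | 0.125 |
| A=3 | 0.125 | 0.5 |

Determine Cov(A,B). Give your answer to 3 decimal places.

E[A] = 1.875,  E[B] = 0.625
E[AB] = 1.5
Cov(A,B) = E[AB] − E[A]E[B] = 1.5 − (1.875)(0.625) = 0.328125

0.328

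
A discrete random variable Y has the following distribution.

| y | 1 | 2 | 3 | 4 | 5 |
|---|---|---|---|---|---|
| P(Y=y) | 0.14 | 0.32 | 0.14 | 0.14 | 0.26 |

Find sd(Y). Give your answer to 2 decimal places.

1.43

E[Y] = (1)(0.14) + (2)(0.32) + (3)(0.14) + (4)(0.14) + (5)(0.26) = 3.06
E[Y²] = (1)²(0.14) + (2)²(0.32) + (3)²(0.14) + (4)²(0.14) + (5)²(0.26) = 11.42
Var(Y) = E[Y²] − (E[Y])² = 11.42 − (3.06)² = 2.0564
sd(Y) = √2.0564 ≈ 1.43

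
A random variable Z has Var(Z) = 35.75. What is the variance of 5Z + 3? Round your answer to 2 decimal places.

Var(5Z + 3) = (5)²·Var(Z) = 25·35.75 = 893.75

893.75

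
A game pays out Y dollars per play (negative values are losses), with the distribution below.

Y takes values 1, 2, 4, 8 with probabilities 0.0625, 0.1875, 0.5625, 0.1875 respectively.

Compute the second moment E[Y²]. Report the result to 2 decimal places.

E[Y²] = (1)²(0.0625) + (2)²(0.1875) + (4)²(0.5625) + (8)²(0.1875) = 21.8125

21.81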